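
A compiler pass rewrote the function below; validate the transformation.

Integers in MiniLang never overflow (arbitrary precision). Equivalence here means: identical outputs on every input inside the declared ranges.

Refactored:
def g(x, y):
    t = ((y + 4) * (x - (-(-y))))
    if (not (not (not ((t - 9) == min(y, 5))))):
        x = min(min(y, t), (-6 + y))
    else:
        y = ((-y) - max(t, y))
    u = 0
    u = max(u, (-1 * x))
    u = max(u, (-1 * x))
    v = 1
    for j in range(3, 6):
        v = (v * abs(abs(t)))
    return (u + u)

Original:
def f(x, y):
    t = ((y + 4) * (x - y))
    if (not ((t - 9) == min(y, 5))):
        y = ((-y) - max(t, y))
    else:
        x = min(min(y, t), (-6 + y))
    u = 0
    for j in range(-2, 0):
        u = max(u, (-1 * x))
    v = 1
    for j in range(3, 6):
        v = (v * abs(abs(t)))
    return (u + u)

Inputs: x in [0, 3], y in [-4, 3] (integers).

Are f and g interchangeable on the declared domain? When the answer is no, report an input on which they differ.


The rewrite breaks on x=0, y=-4, where the results are 0 and 20.
f: t = 0; (not ((t - 9) == min(y, 5))) -> true; y = 4; u = 0; [j=-2]; u = 0; [j=-1]; u = 0; v = 1; [j=3]; v = 0; [j=4]; v = 0; [j=5]; v = 0; return 0
g: t = 0; (not (not (not ((t - 9) == min(y, 5))))) -> true; x = -10; u = 0; u = 10; u = 10; v = 1; [j=3]; v = 0; [j=4]; v = 0; [j=5]; v = 0; return 20
verdict: not equivalent; witness: x=0, y=-4


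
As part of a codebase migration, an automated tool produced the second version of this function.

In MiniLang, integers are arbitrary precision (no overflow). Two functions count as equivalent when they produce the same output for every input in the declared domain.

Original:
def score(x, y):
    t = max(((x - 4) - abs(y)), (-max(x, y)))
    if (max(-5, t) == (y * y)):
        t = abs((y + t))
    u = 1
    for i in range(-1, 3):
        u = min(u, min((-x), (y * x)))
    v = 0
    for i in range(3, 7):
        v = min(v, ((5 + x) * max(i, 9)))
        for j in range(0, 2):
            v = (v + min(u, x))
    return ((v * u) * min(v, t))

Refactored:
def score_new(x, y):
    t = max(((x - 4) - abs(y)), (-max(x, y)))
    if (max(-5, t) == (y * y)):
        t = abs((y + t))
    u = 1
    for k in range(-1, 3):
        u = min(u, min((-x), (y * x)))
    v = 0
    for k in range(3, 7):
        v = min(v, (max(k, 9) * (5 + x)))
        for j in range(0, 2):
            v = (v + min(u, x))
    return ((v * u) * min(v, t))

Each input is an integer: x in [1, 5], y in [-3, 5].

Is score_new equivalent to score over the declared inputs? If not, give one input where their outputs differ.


This is a faithful refactor — local variable names differ, but the computed results match everywhere.
As a probe, take x=5, y=-2: score runs t becomes -1; next (max(-5, t) == (y * y)) evaluates to false; next u becomes 1; next at i=-1:; next u becomes -10; next at i=0:; next u becomes -10; next at i=1:; next u becomes -10; next at i=2:; next u becomes -10; next v becomes 0; next at i=3:; next v becomes 0; next at j=0:; next v becomes -10; next at j=1:; next v becomes -20; next at i=4:; next v becomes -20; next at j=0:; next v becomes -30; next at j=1:; next v becomes -40; next at i=5:; next v becomes -40; next at j=0:; next v becomes -50; next at j=1:; next v becomes -60; next at i=6:; next v becomes -60; next at j=0:; next v becomes -70; next at j=1:; next v becomes -80; next final value -64000; score_new runs t becomes -1; next (max(-5, t) == (y * y)) evaluates to false; next u becomes 1; next at k=-1:; next u becomes -10; next at k=0:; next u becomes -10; next at k=1:; next u becomes -10; next at k=2:; next u becomes -10; next v becomes 0; next at k=3:; next v becomes 0; next at j=0:; next v becomes -10; next at j=1:; next v becomes -20; next at k=4:; next v becomes -20; next at j=0:; next v becomes -30; next at j=1:; next v becomes -40; next at k=5:; next v becomes -40; next at j=0:; next v becomes -50; next at j=1:; next v becomes -60; next at k=6:; next v becomes -60; next at j=0:; next v becomes -70; next at j=1:; next v becomes -80; next final value -64000; both end at -64000.
Across all 45 domain points the two functions coincide.
verdict: equivalent


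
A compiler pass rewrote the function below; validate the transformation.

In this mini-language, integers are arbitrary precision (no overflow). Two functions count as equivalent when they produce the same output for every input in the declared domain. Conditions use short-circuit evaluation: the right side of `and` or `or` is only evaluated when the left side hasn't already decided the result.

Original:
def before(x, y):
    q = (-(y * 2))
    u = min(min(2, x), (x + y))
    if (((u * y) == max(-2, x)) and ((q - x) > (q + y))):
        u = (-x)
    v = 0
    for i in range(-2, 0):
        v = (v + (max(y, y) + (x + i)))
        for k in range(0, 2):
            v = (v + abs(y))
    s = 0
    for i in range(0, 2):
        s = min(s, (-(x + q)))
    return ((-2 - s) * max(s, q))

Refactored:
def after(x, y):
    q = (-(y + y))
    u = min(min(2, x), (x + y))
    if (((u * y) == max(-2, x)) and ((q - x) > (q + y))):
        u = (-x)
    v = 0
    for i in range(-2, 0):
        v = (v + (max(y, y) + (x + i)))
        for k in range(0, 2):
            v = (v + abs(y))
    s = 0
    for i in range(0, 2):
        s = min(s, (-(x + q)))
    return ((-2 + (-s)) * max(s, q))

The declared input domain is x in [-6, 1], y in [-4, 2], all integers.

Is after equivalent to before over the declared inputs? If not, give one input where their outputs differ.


Although constant usage differs; arithmetic usage differs, 56/56 inputs agree.
verdict: equivalent


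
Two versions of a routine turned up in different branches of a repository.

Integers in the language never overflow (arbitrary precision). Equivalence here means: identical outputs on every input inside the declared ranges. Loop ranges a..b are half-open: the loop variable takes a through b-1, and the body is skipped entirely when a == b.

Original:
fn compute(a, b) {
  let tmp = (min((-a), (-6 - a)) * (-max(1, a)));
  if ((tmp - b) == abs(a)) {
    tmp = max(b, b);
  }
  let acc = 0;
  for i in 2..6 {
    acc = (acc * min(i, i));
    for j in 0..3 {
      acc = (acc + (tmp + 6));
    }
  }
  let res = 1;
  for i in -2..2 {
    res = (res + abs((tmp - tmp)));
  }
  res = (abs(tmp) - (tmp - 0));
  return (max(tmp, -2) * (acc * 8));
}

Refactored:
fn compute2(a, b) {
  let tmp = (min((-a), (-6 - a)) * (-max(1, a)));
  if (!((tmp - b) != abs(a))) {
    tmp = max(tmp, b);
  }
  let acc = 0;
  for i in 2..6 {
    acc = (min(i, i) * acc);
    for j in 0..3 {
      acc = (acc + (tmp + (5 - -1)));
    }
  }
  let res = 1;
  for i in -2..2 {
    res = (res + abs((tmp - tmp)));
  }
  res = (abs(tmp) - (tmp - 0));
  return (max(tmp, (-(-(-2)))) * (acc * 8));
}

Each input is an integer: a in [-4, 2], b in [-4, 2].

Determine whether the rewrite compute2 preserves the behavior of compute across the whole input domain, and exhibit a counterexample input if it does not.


Take a=-4, b=-2.
compute: tmp := 2 | ((tmp - b) == abs(a)): true | tmp := -2 | acc := 0 | iter i=2: | acc := 0 | iter j=0: | acc := 4 | iter j=1: | acc := 8 | iter j=2: | acc := 12 | iter i=3: | acc := 36 | iter j=0: | acc := 40 | iter j=1: | acc := 44 | iter j=2: | acc := 48 | iter i=4: | acc := 192 | iter j=0: | acc := 196 | iter j=1: | acc := 200 | iter j=2: | acc := 204 | iter i=5: | acc := 1020 | iter j=0: | acc := 1024 | iter j=1: | acc := 1028 | iter j=2: | acc := 1032 | res := 1 | iter i=-2: | res := 1 | iter i=-1: | res := 1 | iter i=0: | res := 1 | iter i=1: | res := 1 | res := 4 | result -16512
compute2: tmp := 2 | (!((tmp - b) != abs(a))): true | tmp := 2 | acc := 0 | iter i=2: | acc := 0 | iter j=0: | acc := 8 | iter j=1: | acc := 16 | iter j=2: | acc := 24 | iter i=3: | acc := 72 | iter j=0: | acc := 80 | iter j=1: | acc := 88 | iter j=2: | acc := 96 | iter i=4: | acc := 384 | iter j=0: | acc := 392 | iter j=1: | acc := 400 | iter j=2: | acc := 408 | iter i=5: | acc := 2040 | iter j=0: | acc := 2048 | iter j=1: | acc := 2056 | iter j=2: | acc := 2064 | res := 1 | iter i=-2: | res := 1 | iter i=-1: | res := 1 | iter i=0: | res := 1 | iter i=1: | res := 1 | res := 0 | result 33024
-16512 != 33024, so the rewrite changes behavior.
verdict: not equivalent; witness: a=-4, b=-2


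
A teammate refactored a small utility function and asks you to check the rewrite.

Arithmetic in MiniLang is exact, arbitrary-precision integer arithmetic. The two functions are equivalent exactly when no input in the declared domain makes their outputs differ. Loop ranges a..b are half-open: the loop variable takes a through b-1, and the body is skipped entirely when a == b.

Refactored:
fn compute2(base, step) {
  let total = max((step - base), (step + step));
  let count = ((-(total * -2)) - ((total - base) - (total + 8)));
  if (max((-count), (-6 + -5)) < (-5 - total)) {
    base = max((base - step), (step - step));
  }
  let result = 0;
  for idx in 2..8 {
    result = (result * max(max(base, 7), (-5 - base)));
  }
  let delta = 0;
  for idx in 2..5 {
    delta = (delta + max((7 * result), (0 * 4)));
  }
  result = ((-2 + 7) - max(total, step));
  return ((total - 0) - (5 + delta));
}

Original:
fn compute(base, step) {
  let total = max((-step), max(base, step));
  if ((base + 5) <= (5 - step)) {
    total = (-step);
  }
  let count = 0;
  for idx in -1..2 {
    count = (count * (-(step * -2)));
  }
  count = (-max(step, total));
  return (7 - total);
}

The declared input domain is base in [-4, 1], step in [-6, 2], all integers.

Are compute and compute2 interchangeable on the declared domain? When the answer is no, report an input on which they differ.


Run the pair on base=-4, step=-6.
compute: total = 6; ((base + 5) <= (5 - step)) -> true; total = 6; count = 0; [idx=-1]; count = 0; [idx=0]; count = 0; [idx=1]; count = 0; count = -6; return 1
compute2: total = -2; count = 0; (max((-count), (-6 + -5)) < (-5 - total)) -> false; result = 0; [idx=2]; result = 0; [idx=3]; result = 0; [idx=4]; result = 0; [idx=5]; result = 0; [idx=6]; result = 0; [idx=7]; result = 0; delta = 0; [idx=2]; delta = 0; [idx=3]; delta = 0; [idx=4]; delta = 0; result = 7; return -7
1 and -7 differ, so these are not the same function on this domain.
verdict: not equivalent; witness: base=-4, step=-6


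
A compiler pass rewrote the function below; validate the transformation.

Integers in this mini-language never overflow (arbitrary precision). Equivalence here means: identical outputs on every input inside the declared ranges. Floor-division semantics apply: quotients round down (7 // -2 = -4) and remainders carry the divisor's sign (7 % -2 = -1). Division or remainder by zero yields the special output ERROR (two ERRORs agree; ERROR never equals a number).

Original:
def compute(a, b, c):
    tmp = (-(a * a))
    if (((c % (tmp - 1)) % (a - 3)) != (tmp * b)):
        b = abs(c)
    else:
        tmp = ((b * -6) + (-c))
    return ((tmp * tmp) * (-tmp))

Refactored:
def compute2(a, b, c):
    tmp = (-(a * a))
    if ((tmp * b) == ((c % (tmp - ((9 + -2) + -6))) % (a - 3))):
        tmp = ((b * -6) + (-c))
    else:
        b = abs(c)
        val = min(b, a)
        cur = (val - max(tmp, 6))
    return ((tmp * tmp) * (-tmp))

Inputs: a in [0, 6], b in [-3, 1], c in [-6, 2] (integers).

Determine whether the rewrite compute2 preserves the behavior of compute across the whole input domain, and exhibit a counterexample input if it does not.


Equivalent. The suspicious-looking change has no observable effect anywhere in the declared ranges.
Checked all 315 inputs in the declared domain: the outputs agree on every one.
As a probe, take a=2, b=-1, c=-4: compute runs tmp=-4, then (((c % (tmp - 1)) % (a - 3)) != (tmp * b)) is true, then b=4, then returns 64; compute2 runs tmp=-4, then ((tmp * b) == ((c % (tmp - ((9 + -2) + -6))) % (a - 3))) is false, then b=4, then val=2, then cur=-4, then returns 64; both end at 64.
verdict: equivalent


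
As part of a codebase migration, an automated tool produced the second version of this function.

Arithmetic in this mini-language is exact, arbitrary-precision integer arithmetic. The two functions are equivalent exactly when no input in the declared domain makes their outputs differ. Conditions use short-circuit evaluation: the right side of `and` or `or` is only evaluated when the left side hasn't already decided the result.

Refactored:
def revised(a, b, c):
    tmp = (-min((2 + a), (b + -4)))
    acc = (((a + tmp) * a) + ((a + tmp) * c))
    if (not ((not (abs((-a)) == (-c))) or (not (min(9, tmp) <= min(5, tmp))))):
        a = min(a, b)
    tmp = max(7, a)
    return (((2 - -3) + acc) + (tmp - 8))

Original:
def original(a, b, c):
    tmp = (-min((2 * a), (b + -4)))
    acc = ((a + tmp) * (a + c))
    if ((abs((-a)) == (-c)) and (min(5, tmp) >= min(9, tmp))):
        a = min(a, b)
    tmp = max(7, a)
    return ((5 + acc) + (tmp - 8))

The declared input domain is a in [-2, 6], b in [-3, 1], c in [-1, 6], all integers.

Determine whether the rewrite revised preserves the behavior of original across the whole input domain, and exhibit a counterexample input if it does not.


On input a=-2, b=1, c=-1, original returns -2 while revised returns 1.
verdict: not equivalent; witness: a=-2, b=1, c=-1


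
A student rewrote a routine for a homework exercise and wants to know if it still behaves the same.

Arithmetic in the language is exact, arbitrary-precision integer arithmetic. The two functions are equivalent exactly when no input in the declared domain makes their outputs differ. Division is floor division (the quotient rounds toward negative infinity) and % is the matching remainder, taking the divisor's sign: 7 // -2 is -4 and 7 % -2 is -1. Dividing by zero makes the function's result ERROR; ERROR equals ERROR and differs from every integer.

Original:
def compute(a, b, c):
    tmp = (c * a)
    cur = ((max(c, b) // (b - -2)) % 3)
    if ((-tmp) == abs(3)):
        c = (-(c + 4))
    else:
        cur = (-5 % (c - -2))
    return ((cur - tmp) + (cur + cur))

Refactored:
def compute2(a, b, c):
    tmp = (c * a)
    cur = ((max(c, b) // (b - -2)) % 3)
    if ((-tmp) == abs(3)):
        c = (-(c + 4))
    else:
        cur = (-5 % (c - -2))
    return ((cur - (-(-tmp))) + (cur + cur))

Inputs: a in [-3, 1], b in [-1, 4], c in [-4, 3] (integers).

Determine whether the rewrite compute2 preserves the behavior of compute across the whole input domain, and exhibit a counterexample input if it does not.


Equivalent — the differences include same computation, different form, yet no declared input distinguishes the two.
As a probe, take a=1, b=0, c=-4: compute runs tmp := -4 | cur := 0 | ((-tmp) == abs(3)): false | cur := -1 | result 1; compute2 runs tmp := -4 | cur := 0 | ((-tmp) == abs(3)): false | cur := -1 | result 1; both end at 1.
Across all 240 domain points the two functions coincide.
verdict: equivalent


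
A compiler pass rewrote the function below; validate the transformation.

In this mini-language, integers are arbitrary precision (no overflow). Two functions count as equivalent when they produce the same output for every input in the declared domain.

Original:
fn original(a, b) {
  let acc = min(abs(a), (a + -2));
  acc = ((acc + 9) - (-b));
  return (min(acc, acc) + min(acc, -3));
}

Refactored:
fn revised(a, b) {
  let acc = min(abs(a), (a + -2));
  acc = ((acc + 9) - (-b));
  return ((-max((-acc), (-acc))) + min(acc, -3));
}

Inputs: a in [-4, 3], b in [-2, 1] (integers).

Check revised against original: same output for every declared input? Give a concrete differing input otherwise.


Behavior is preserved: although min/max/abs usage differs, the outputs never diverge.
One worked example (a=-1, b=1) — original: acc=-3, then acc=7, then returns 4; revised: acc=-3, then acc=7, then returns 4; agreement on 4.
Across all 32 domain points the two functions coincide.
verdict: equivalent


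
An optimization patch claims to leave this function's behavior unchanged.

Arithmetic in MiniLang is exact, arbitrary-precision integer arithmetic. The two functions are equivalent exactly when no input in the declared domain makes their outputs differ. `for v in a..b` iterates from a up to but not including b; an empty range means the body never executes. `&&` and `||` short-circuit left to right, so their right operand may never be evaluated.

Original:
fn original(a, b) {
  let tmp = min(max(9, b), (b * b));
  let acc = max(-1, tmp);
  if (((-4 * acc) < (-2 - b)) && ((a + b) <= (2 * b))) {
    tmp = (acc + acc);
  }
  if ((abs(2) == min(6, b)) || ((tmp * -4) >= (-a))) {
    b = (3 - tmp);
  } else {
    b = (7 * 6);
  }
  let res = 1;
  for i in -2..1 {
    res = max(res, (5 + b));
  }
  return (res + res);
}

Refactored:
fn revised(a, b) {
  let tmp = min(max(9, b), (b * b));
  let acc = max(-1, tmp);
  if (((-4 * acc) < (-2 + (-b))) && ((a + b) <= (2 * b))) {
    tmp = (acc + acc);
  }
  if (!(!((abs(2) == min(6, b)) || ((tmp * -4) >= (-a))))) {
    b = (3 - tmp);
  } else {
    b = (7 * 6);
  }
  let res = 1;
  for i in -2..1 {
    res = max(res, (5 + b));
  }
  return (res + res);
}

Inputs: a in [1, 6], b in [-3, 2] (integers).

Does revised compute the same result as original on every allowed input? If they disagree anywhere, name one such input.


The two versions differ — the changes include boolean connective usage differs; arithmetic usage differs.
Spot check at a=3, b=1 — original: tmp=1, then acc=1, then (((-4 * acc) < (-2 - b)) && ((a + b) <= (2 * b))) is false, then ((abs(2) == min(6, b)) || ((tmp * -4) >= (-a))) is false, then b=42, then res=1, then (i=-2), then res=47, then (i=-1), then res=47, then (i=0), then res=47, then returns 94. revised: tmp=1, then acc=1, then (((-4 * acc) < (-2 + (-b))) && ((a + b) <= (2 * b))) is false, then (!(!((abs(2) == min(6, b)) || ((tmp * -4) >= (-a))))) is false, then b=42, then res=1, then (i=-2), then res=47, then (i=-1), then res=47, then (i=0), then res=47, then returns 94. Both give 94.
An exhaustive pass over the 36 declared inputs shows identical outputs.
verdict: equivalent


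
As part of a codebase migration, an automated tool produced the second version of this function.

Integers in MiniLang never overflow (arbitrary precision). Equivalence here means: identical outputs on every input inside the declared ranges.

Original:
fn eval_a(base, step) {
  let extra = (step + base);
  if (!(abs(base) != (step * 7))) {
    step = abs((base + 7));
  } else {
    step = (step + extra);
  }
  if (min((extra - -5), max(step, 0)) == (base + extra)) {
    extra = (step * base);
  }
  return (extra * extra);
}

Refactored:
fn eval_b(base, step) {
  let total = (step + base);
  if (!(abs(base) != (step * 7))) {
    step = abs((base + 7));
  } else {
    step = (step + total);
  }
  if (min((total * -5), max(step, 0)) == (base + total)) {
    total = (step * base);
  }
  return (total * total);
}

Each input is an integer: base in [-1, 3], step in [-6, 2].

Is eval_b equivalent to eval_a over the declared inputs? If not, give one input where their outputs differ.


Run the pair on base=1, step=1.
eval_a: extra = 2; (!(abs(base) != (step * 7))) -> false; step = 3; (min((extra - -5), max(step, 0)) == (base + extra)) -> true; extra = 3; return 9
eval_b: total = 2; (!(abs(base) != (step * 7))) -> false; step = 3; (min((total * -5), max(step, 0)) == (base + total)) -> false; return 4
9 != 4, so the rewrite changes behavior.
verdict: not equivalent; witness: base=1, step=1


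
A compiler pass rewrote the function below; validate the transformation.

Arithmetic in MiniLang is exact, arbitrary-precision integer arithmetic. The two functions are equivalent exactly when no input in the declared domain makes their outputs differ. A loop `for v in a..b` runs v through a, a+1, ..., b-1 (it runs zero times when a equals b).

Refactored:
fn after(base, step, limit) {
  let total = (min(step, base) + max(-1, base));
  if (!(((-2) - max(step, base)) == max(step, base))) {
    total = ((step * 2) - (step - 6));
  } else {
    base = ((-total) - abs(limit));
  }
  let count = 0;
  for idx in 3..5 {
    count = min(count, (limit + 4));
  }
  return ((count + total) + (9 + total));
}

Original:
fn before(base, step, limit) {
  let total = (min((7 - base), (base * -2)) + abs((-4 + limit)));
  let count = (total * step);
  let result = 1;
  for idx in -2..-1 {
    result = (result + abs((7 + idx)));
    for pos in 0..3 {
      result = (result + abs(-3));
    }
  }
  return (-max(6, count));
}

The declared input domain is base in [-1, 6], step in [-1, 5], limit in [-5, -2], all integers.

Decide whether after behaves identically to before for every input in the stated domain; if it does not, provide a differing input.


Try base=-1, step=-1, limit=-5.
before: total becomes 11; next count becomes -11; next result becomes 1; next at idx=-2:; next result becomes 6; next at pos=0:; next result becomes 9; next at pos=1:; next result becomes 12; next at pos=2:; next result becomes 15; next final value -6
after: total becomes -2; next (!(((-2) - max(step, base)) == max(step, base))) evaluates to false; next base becomes -3; next count becomes 0; next at idx=3:; next count becomes -1; next at idx=4:; next count becomes -1; next final value 4
-6 != 4, so the rewrite changes behavior.
verdict: not equivalent; witness: base=-1, step=-1, limit=-5


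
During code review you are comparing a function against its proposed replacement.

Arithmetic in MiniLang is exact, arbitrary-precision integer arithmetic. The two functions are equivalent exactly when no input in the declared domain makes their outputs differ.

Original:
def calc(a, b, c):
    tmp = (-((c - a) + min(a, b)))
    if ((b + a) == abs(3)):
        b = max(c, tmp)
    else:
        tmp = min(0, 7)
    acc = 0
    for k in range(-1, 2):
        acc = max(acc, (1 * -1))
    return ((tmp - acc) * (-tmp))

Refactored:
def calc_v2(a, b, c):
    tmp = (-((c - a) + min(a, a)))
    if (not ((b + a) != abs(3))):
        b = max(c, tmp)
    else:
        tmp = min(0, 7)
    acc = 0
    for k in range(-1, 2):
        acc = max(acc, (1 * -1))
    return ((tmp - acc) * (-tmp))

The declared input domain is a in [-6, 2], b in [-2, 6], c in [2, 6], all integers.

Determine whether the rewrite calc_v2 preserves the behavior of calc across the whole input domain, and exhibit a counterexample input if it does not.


Not equivalent: a=2, b=1, c=2 separates them (-1 vs -4).
calc: tmp becomes -1; next ((b + a) == abs(3)) evaluates to true; next b becomes 2; next acc becomes 0; next at k=-1:; next acc becomes 0; next at k=0:; next acc becomes 0; next at k=1:; next acc becomes 0; next final value -1
calc_v2: tmp becomes -2; next (not ((b + a) != abs(3))) evaluates to true; next b becomes 2; next acc becomes 0; next at k=-1:; next acc becomes 0; next at k=0:; next acc becomes 0; next at k=1:; next acc becomes 0; next final value -4
verdict: not equivalent; witness: a=2, b=1, c=2


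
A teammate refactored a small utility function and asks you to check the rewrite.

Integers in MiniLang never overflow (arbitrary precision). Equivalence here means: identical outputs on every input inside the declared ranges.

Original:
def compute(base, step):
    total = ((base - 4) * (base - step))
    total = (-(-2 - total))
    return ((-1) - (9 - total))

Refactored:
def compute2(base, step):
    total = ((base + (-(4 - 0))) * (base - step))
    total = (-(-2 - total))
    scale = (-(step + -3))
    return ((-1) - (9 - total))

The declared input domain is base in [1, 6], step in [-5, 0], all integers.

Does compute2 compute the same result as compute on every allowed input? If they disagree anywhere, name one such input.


Behavior is preserved: although arithmetic usage differs; local variable names differ; constant usage differs; statement counts differ, the outputs never diverge.
Tracing base=2, step=-1: compute: total=-6, then total=-4, then returns -14 | compute2: total=-6, then total=-4, then scale=4, then returns -14 — matching result -14.
Sweeping the whole domain (36 inputs) finds no disagreement.
verdict: equivalent


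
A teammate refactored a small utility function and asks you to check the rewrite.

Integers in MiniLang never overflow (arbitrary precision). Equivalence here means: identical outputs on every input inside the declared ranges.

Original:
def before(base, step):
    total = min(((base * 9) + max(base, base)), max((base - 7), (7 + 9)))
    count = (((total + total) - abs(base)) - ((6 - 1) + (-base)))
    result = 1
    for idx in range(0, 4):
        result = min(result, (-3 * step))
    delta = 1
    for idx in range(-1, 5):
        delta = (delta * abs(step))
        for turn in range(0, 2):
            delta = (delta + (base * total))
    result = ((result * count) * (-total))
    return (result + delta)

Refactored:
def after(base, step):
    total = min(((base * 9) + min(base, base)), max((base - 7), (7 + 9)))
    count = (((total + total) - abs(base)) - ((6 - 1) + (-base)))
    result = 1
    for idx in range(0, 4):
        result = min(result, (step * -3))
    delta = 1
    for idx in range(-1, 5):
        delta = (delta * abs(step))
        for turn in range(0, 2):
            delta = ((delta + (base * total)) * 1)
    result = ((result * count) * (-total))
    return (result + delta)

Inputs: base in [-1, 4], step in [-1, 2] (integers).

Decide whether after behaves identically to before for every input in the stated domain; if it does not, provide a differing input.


Although `max(base, base)` became `min(base, base)`, no input in the stated domain can expose it; all 24 inputs agree.
verdict: equivalent


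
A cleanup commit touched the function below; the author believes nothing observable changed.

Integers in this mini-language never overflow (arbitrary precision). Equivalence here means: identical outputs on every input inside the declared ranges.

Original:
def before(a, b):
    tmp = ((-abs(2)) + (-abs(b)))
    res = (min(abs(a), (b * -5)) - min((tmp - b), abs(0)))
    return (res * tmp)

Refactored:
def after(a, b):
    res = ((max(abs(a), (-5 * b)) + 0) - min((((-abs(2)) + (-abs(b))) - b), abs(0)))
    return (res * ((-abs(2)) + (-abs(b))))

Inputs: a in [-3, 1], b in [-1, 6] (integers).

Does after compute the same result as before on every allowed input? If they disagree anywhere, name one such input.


Input a=-3, b=-1: -15 from before versus -21 from after.
verdict: not equivalent; witness: a=-3, b=-1


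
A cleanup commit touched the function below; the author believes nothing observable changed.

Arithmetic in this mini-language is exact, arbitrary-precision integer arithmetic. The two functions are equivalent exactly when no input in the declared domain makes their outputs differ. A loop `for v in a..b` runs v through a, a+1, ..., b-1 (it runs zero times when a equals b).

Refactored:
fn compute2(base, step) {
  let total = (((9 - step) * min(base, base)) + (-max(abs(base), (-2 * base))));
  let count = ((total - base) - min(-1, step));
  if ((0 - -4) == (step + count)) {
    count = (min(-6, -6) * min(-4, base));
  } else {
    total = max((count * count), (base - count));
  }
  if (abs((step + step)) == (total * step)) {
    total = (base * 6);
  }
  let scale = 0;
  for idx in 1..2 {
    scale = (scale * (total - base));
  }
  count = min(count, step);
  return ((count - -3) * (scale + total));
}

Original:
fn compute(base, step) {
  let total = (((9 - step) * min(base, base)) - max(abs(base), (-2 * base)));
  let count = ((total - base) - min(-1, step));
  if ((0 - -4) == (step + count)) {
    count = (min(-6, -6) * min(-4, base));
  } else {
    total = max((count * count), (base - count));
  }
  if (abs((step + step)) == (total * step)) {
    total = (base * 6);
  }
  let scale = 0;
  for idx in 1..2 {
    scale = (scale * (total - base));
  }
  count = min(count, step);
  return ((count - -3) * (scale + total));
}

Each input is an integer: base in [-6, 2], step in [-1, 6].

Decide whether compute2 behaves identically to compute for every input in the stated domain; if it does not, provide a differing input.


Changes here: arithmetic usage differs; the full 72-point sweep finds no disagreement.
verdict: equivalent


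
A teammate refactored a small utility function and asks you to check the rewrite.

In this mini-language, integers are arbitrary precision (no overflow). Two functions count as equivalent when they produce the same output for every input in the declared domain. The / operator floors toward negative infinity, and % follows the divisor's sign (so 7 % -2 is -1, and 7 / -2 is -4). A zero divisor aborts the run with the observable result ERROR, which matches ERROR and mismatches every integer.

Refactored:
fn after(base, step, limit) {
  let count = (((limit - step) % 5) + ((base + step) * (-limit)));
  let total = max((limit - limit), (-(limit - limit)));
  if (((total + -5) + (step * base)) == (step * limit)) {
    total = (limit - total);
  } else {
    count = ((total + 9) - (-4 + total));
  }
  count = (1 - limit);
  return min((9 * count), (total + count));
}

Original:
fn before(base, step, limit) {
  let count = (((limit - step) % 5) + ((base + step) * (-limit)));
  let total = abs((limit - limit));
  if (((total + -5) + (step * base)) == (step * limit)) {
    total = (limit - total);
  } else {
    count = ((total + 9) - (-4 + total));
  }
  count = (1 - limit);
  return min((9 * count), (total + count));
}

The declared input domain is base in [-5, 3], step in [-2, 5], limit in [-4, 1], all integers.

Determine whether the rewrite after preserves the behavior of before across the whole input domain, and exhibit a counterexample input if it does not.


Side by side, the visible changes include: min/max/abs usage differs; and arithmetic usage differs.
As a probe, take base=3, step=-1, limit=-4: before runs count = 10; total = 0; (((total + -5) + (step * base)) == (step * limit)) -> false; count = 13; count = 5; return 5; after runs count = 10; total = 0; (((total + -5) + (step * base)) == (step * limit)) -> false; count = 13; count = 5; return 5; both end at 5.
Checked all 432 inputs in the declared domain: the outputs agree on every one.
verdict: equivalent


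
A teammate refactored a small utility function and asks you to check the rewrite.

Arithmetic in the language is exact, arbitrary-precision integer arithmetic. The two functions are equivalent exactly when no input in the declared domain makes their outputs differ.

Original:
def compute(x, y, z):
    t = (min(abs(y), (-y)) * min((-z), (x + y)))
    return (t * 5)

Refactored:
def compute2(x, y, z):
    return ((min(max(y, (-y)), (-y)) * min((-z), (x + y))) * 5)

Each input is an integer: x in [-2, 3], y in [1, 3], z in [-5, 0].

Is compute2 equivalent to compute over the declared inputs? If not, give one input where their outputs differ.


Comparing the listings, the differences include: min/max/abs usage differs, and statement counts differ, and local variable names differ.
As a probe, take x=3, y=1, z=-3: compute runs t = -3; return -15; compute2 runs return -15; both end at -15.
Across all 108 domain points the two functions coincide.
verdict: equivalent


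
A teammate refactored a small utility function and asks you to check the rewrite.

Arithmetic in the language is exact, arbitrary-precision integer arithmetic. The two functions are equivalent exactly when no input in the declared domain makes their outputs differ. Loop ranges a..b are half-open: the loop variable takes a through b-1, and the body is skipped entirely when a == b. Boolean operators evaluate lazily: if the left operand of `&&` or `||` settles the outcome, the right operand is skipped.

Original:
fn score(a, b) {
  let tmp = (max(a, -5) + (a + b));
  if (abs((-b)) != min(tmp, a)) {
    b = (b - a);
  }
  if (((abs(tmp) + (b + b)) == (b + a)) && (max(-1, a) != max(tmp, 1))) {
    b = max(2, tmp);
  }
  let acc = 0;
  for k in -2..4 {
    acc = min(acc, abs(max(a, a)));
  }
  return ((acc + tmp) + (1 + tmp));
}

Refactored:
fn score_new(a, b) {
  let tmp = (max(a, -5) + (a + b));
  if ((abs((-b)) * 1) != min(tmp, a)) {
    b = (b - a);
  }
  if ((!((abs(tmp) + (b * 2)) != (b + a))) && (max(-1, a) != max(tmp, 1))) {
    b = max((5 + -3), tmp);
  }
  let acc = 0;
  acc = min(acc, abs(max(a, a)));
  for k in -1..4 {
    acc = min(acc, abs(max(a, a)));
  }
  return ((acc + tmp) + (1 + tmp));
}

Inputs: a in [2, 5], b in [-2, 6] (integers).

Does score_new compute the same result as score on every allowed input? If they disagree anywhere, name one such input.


Comparing the listings, the differences include: boolean connective usage differs, arithmetic usage differs, constant usage differs, loop structure differs, min/max/abs usage differs, comparison usage differs, statement counts differ.
Spot check at a=3, b=-1 — score: tmp = 5; (abs((-b)) != min(tmp, a)) -> true; b = -4; (((abs(tmp) + (b + b)) == (b + a)) && (max(-1, a) != max(tmp, 1))) -> false; acc = 0; [k=-2]; acc = 0; [k=-1]; acc = 0; [k=0]; acc = 0; [k=1]; acc = 0; [k=2]; acc = 0; [k=3]; acc = 0; return 11. score_new: tmp = 5; ((abs((-b)) * 1) != min(tmp, a)) -> true; b = -4; ((!((abs(tmp) + (b * 2)) != (b + a))) && (max(-1, a) != max(tmp, 1))) -> false; acc = 0; acc = 0; [k=-1]; acc = 0; [k=0]; acc = 0; [k=1]; acc = 0; [k=2]; acc = 0; [k=3]; acc = 0; return 11. Both give 11.
Checked all 36 inputs in the declared domain: the outputs agree on every one.
verdict: equivalent


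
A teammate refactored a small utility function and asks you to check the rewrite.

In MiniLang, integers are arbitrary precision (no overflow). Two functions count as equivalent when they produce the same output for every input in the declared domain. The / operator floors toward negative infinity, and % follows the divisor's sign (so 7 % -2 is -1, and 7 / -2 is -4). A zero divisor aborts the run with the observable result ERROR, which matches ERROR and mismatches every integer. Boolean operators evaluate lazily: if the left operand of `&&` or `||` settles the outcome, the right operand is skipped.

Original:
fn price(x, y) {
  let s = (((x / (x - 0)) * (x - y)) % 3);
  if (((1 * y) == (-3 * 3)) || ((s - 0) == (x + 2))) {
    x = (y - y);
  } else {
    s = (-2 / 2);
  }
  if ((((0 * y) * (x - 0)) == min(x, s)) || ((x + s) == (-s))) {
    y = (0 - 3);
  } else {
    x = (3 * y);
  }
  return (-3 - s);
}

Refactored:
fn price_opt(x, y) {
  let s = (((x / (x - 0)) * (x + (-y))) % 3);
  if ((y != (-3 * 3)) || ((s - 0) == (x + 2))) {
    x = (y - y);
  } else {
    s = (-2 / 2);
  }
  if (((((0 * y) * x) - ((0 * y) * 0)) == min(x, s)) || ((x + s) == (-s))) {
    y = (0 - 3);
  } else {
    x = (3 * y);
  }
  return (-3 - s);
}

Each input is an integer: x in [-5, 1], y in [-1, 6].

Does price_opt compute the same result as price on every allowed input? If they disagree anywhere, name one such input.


Evaluate both at x=-5, y=-1.
price: s = 2; (((1 * y) == (-3 * 3)) || ((s - 0) == (x + 2))) -> false; s = -1; ((((0 * y) * (x - 0)) == min(x, s)) || ((x + s) == (-s))) -> false; x = -3; return -2
price_opt: s = 2; ((y != (-3 * 3)) || ((s - 0) == (x + 2))) -> true; x = 0; (((((0 * y) * x) - ((0 * y) * 0)) == min(x, s)) || ((x + s) == (-s))) -> true; y = -3; return -5
-2 against -5: the behavior changed.
verdict: not equivalent; witness: x=-5, y=-1


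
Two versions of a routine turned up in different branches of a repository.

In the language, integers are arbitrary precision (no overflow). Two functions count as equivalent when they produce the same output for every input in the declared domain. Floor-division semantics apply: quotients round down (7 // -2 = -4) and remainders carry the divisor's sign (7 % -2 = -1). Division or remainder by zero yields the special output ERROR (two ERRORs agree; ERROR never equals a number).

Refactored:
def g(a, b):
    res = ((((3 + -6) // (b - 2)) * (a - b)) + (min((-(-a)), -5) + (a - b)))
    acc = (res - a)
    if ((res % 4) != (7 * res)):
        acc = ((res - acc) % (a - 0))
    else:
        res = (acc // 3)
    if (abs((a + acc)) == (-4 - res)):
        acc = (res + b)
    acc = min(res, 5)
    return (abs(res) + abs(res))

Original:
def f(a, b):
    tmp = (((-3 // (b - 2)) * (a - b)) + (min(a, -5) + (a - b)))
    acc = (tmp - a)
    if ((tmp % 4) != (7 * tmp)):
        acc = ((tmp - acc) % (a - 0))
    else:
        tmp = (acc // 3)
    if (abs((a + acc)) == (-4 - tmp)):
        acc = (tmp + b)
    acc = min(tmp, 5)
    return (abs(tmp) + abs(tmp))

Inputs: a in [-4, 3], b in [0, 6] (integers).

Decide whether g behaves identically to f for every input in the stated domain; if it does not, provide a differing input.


Reading the diff, among the changes: arithmetic usage differs, and constant usage differs, and local variable names differ.
As a probe, take a=-3, b=2: f runs hits division by zero so the output is ERROR; g runs hits division by zero so the output is ERROR; both end at ERROR.
Across all 56 domain points the two functions coincide.
verdict: equivalent


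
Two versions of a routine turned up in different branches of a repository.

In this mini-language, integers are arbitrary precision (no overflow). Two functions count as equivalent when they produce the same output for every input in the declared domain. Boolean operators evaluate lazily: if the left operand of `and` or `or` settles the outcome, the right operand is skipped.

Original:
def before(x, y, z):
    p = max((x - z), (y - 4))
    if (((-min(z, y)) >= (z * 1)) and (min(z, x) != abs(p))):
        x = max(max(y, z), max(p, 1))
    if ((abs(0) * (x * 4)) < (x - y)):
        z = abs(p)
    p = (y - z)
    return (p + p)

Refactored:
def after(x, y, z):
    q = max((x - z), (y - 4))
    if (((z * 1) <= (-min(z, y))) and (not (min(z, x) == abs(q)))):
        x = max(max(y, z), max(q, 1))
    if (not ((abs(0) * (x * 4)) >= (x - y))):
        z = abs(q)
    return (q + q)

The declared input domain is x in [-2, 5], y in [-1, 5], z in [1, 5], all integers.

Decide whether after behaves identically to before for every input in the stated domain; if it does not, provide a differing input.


Try x=-2, y=-1, z=1.
before: p = -3; (((-min(z, y)) >= (z * 1)) and (min(z, x) != abs(p))) -> true; x = 1; ((abs(0) * (x * 4)) < (x - y)) -> true; z = 3; p = -4; return -8
after: q = -3; (((z * 1) <= (-min(z, y))) and (not (min(z, x) == abs(q)))) -> true; x = 1; (not ((abs(0) * (x * 4)) >= (x - y))) -> true; z = 3; return -6
-8 != -6, so the rewrite changes behavior.
verdict: not equivalent; witness: x=-2, y=-1, z=1


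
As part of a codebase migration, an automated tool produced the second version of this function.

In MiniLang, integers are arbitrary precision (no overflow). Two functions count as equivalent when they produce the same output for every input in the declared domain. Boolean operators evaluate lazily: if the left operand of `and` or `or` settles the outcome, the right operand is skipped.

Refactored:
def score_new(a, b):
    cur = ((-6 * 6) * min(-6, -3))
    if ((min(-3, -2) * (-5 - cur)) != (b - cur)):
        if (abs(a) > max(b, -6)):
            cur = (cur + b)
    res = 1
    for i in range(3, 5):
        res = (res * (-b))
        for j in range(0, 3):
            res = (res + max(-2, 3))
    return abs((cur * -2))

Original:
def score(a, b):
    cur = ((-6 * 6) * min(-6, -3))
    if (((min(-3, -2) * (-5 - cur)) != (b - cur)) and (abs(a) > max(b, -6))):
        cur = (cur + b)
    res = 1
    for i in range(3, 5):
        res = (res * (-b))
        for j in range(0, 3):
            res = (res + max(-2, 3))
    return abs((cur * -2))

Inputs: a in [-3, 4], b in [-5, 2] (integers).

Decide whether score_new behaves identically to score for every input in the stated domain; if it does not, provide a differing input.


Comparing the listings, the differences include: statement counts differ; boolean connective usage differs; branching structure differs.
One worked example (a=0, b=2) — score: cur becomes 216; next (((min(-3, -2) * (-5 - cur)) != (b - cur)) and (abs(a) > max(b, -6))) evaluates to false; next res becomes 1; next at i=3:; next res becomes -2; next at j=0:; next res becomes 1; next at j=1:; next res becomes 4; next at j=2:; next res becomes 7; next at i=4:; next res becomes -14; next at j=0:; next res becomes -11; next at j=1:; next res becomes -8; next at j=2:; next res becomes -5; next final value 432; score_new: cur becomes 216; next ((min(-3, -2) * (-5 - cur)) != (b - cur)) evaluates to true; next (abs(a) > max(b, -6)) evaluates to false; next res becomes 1; next at i=3:; next res becomes -2; next at j=0:; next res becomes 1; next at j=1:; next res becomes 4; next at j=2:; next res becomes 7; next at i=4:; next res becomes -14; next at j=0:; next res becomes -11; next at j=1:; next res becomes -8; next at j=2:; next res becomes -5; next final value 432; agreement on 432.
Sweeping the whole domain (64 inputs) finds no disagreement.
verdict: equivalent
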